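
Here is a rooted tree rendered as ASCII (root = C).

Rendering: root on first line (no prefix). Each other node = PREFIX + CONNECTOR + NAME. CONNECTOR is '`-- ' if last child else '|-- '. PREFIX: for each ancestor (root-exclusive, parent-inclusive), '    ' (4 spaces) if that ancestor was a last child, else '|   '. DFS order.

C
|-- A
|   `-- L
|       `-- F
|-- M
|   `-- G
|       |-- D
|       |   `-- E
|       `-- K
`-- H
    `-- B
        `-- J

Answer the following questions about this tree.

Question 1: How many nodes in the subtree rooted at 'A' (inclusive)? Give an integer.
Subtree rooted at A contains: A, F, L
Count = 3

Answer: 3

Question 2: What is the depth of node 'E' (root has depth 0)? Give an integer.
Answer: 4

Derivation:
Path from root to E: C -> M -> G -> D -> E
Depth = number of edges = 4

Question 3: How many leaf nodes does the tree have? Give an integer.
Leaves (nodes with no children): E, F, J, K

Answer: 4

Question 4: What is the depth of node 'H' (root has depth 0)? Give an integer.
Answer: 1

Derivation:
Path from root to H: C -> H
Depth = number of edges = 1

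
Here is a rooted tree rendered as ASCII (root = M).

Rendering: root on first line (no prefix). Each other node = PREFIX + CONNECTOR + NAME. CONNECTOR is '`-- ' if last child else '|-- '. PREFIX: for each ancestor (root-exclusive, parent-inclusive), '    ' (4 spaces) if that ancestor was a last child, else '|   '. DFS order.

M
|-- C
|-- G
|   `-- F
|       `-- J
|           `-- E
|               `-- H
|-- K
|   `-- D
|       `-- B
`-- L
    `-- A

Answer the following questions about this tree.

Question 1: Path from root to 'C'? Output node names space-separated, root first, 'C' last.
Walk down from root: M -> C

Answer: M C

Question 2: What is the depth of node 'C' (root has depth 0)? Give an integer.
Path from root to C: M -> C
Depth = number of edges = 1

Answer: 1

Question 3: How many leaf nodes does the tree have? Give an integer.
Leaves (nodes with no children): A, B, C, H

Answer: 4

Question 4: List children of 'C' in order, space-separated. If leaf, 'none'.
Node C's children (from adjacency): (leaf)

Answer: none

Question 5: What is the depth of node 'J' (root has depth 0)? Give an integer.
Path from root to J: M -> G -> F -> J
Depth = number of edges = 3

Answer: 3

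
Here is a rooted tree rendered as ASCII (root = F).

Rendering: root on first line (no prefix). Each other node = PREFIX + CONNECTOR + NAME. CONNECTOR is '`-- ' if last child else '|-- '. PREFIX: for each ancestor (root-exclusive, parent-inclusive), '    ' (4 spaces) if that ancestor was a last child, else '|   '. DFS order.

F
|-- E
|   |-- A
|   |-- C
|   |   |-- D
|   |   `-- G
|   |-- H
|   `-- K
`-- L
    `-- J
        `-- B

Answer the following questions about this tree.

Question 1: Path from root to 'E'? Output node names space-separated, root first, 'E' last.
Walk down from root: F -> E

Answer: F E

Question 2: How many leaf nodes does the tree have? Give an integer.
Answer: 6

Derivation:
Leaves (nodes with no children): A, B, D, G, H, K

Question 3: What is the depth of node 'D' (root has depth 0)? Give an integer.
Answer: 3

Derivation:
Path from root to D: F -> E -> C -> D
Depth = number of edges = 3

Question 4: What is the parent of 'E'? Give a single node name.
Answer: F

Derivation:
Scan adjacency: E appears as child of F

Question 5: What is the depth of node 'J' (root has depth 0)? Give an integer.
Path from root to J: F -> L -> J
Depth = number of edges = 2

Answer: 2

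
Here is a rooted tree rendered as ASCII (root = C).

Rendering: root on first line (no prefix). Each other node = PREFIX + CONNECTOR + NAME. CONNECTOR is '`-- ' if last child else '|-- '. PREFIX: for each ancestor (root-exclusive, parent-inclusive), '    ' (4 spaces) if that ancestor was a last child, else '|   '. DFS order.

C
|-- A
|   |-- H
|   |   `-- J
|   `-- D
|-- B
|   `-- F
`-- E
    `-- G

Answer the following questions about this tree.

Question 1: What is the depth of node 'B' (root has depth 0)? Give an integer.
Path from root to B: C -> B
Depth = number of edges = 1

Answer: 1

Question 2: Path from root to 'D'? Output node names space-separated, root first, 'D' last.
Walk down from root: C -> A -> D

Answer: C A D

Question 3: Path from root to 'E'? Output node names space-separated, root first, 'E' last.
Answer: C E

Derivation:
Walk down from root: C -> E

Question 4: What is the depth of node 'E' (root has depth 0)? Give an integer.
Answer: 1

Derivation:
Path from root to E: C -> E
Depth = number of edges = 1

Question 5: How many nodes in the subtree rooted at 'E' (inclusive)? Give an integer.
Subtree rooted at E contains: E, G
Count = 2

Answer: 2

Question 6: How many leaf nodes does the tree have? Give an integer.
Leaves (nodes with no children): D, F, G, J

Answer: 4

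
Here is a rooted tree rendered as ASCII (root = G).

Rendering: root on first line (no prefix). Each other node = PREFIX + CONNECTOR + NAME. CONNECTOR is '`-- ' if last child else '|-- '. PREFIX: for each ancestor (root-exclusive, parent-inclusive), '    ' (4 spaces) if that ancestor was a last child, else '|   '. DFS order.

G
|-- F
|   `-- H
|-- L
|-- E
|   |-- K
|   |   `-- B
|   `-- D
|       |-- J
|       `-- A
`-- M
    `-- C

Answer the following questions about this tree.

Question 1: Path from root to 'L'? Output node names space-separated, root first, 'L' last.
Walk down from root: G -> L

Answer: G L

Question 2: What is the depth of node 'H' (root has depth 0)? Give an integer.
Answer: 2

Derivation:
Path from root to H: G -> F -> H
Depth = number of edges = 2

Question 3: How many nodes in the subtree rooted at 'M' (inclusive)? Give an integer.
Subtree rooted at M contains: C, M
Count = 2

Answer: 2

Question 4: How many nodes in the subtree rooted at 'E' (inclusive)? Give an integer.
Subtree rooted at E contains: A, B, D, E, J, K
Count = 6

Answer: 6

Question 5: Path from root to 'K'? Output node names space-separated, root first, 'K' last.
Walk down from root: G -> E -> K

Answer: G E K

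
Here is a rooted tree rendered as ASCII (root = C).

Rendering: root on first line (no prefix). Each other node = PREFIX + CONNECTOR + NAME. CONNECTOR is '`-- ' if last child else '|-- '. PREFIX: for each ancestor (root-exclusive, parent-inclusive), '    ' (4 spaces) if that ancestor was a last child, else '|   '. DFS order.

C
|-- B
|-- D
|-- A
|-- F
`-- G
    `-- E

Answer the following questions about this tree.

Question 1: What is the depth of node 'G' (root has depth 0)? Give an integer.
Path from root to G: C -> G
Depth = number of edges = 1

Answer: 1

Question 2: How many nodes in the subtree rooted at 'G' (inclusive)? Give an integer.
Subtree rooted at G contains: E, G
Count = 2

Answer: 2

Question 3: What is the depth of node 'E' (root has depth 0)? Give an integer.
Path from root to E: C -> G -> E
Depth = number of edges = 2

Answer: 2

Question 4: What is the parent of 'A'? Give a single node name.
Scan adjacency: A appears as child of C

Answer: C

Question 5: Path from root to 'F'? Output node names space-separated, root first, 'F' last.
Answer: C F

Derivation:
Walk down from root: C -> F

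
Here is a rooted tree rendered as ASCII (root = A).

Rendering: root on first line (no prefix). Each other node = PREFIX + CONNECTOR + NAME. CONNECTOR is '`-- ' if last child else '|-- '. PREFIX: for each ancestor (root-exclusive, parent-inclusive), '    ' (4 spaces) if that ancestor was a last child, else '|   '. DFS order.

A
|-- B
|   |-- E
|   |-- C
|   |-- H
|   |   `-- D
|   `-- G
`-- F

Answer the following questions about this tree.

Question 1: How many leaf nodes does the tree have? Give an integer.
Leaves (nodes with no children): C, D, E, F, G

Answer: 5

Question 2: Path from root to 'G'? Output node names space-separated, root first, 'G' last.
Answer: A B G

Derivation:
Walk down from root: A -> B -> G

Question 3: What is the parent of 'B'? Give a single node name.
Scan adjacency: B appears as child of A

Answer: A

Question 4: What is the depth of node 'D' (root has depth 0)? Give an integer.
Answer: 3

Derivation:
Path from root to D: A -> B -> H -> D
Depth = number of edges = 3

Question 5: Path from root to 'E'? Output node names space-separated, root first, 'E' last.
Answer: A B E

Derivation:
Walk down from root: A -> B -> E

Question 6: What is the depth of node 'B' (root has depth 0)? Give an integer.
Answer: 1

Derivation:
Path from root to B: A -> B
Depth = number of edges = 1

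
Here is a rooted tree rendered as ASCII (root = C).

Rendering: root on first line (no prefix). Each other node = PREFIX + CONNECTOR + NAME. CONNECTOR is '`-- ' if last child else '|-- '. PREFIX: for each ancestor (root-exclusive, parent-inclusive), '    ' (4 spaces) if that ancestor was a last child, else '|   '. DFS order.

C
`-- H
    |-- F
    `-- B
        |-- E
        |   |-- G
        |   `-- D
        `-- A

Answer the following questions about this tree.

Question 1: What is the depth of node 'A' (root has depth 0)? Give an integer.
Answer: 3

Derivation:
Path from root to A: C -> H -> B -> A
Depth = number of edges = 3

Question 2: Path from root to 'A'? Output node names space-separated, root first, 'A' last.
Walk down from root: C -> H -> B -> A

Answer: C H B A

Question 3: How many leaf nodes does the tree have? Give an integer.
Leaves (nodes with no children): A, D, F, G

Answer: 4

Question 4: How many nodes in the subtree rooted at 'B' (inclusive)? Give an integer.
Subtree rooted at B contains: A, B, D, E, G
Count = 5

Answer: 5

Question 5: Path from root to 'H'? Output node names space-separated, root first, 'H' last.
Answer: C H

Derivation:
Walk down from root: C -> H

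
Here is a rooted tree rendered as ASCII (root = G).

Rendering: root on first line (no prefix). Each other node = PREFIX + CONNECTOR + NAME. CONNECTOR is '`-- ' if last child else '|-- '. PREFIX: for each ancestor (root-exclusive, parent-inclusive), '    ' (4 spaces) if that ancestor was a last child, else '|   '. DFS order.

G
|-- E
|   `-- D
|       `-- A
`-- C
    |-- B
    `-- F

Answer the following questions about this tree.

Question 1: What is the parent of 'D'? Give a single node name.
Answer: E

Derivation:
Scan adjacency: D appears as child of E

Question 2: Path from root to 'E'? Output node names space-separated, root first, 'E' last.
Answer: G E

Derivation:
Walk down from root: G -> E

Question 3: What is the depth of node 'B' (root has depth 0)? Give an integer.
Path from root to B: G -> C -> B
Depth = number of edges = 2

Answer: 2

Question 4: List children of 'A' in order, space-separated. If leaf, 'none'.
Answer: none

Derivation:
Node A's children (from adjacency): (leaf)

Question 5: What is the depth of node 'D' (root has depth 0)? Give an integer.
Path from root to D: G -> E -> D
Depth = number of edges = 2

Answer: 2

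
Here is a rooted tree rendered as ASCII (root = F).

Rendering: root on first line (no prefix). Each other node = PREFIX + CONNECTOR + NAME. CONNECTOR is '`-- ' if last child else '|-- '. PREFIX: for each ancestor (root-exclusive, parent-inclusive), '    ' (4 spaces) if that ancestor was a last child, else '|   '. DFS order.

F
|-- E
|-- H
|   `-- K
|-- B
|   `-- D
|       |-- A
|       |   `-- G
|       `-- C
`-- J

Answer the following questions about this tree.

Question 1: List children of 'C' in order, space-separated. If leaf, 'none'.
Answer: none

Derivation:
Node C's children (from adjacency): (leaf)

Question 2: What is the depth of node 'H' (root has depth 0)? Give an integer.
Answer: 1

Derivation:
Path from root to H: F -> H
Depth = number of edges = 1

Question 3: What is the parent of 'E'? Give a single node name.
Scan adjacency: E appears as child of F

Answer: F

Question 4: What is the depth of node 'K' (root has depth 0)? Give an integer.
Answer: 2

Derivation:
Path from root to K: F -> H -> K
Depth = number of edges = 2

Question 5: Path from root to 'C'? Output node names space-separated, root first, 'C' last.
Answer: F B D C

Derivation:
Walk down from root: F -> B -> D -> C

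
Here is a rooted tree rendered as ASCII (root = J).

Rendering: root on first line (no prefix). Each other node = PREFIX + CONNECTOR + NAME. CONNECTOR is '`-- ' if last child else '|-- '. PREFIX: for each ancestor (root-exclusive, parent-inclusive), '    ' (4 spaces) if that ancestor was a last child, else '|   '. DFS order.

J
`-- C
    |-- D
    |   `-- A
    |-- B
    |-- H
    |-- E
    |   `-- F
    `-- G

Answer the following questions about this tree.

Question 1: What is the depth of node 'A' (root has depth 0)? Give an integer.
Answer: 3

Derivation:
Path from root to A: J -> C -> D -> A
Depth = number of edges = 3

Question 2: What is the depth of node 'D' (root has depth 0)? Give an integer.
Answer: 2

Derivation:
Path from root to D: J -> C -> D
Depth = number of edges = 2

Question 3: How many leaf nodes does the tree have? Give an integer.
Leaves (nodes with no children): A, B, F, G, H

Answer: 5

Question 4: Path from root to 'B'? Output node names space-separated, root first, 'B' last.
Walk down from root: J -> C -> B

Answer: J C B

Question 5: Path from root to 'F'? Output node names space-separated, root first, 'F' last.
Walk down from root: J -> C -> E -> F

Answer: J C E F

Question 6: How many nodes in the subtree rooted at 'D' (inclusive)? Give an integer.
Subtree rooted at D contains: A, D
Count = 2

Answer: 2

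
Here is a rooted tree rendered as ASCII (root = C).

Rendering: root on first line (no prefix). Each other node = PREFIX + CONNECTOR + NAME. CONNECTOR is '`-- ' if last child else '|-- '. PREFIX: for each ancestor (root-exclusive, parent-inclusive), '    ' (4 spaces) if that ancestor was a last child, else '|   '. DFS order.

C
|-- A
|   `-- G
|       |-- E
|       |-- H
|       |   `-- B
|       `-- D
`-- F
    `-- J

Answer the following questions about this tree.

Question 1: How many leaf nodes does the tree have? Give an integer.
Leaves (nodes with no children): B, D, E, J

Answer: 4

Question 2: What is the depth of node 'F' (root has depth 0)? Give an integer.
Answer: 1

Derivation:
Path from root to F: C -> F
Depth = number of edges = 1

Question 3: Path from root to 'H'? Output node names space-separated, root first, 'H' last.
Answer: C A G H

Derivation:
Walk down from root: C -> A -> G -> H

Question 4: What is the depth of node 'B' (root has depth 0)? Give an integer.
Path from root to B: C -> A -> G -> H -> B
Depth = number of edges = 4

Answer: 4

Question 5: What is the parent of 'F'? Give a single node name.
Scan adjacency: F appears as child of C

Answer: C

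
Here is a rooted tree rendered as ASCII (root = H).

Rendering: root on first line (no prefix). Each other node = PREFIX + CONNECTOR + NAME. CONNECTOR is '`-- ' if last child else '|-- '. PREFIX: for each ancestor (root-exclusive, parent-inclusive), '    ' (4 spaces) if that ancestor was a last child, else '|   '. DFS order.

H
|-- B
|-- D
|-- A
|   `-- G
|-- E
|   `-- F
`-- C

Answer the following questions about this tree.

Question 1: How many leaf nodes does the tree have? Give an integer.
Leaves (nodes with no children): B, C, D, F, G

Answer: 5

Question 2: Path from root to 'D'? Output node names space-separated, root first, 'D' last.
Answer: H D

Derivation:
Walk down from root: H -> D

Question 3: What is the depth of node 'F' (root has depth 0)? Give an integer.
Path from root to F: H -> E -> F
Depth = number of edges = 2

Answer: 2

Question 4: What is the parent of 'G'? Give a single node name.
Answer: A

Derivation:
Scan adjacency: G appears as child of A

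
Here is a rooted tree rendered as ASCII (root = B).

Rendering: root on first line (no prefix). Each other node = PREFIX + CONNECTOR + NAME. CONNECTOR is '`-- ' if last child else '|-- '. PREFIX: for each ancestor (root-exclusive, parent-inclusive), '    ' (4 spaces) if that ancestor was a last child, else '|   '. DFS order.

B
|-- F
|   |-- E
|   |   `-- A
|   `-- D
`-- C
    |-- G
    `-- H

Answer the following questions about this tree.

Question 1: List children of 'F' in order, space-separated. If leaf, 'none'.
Node F's children (from adjacency): E, D

Answer: E D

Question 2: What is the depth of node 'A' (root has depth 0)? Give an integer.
Answer: 3

Derivation:
Path from root to A: B -> F -> E -> A
Depth = number of edges = 3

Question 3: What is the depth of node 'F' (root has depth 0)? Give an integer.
Path from root to F: B -> F
Depth = number of edges = 1

Answer: 1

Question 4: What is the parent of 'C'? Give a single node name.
Scan adjacency: C appears as child of B

Answer: B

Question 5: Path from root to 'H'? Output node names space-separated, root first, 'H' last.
Answer: B C H

Derivation:
Walk down from root: B -> C -> H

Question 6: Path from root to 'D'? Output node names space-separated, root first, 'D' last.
Answer: B F D

Derivation:
Walk down from root: B -> F -> D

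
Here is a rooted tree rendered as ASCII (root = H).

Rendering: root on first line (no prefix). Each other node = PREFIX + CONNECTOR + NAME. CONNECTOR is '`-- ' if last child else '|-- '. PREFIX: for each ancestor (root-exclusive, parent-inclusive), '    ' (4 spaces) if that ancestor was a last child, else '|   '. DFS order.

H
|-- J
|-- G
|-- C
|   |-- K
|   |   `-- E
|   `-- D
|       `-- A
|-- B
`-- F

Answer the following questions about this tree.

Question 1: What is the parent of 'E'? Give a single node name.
Answer: K

Derivation:
Scan adjacency: E appears as child of K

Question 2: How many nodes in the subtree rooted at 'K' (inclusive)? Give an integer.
Answer: 2

Derivation:
Subtree rooted at K contains: E, K
Count = 2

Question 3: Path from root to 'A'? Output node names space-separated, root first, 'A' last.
Walk down from root: H -> C -> D -> A

Answer: H C D A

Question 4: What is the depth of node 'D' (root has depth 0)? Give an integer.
Path from root to D: H -> C -> D
Depth = number of edges = 2

Answer: 2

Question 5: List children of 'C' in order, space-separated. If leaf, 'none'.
Answer: K D

Derivation:
Node C's children (from adjacency): K, D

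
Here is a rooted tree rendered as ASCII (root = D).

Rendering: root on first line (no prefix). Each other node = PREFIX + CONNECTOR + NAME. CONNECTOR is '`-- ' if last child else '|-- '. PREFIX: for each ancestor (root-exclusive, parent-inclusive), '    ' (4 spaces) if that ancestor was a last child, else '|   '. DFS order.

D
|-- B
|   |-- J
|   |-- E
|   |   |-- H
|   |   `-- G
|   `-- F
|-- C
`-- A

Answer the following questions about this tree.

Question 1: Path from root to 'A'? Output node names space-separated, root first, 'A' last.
Answer: D A

Derivation:
Walk down from root: D -> A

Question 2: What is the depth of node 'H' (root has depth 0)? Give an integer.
Answer: 3

Derivation:
Path from root to H: D -> B -> E -> H
Depth = number of edges = 3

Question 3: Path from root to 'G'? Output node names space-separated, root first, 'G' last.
Walk down from root: D -> B -> E -> G

Answer: D B E G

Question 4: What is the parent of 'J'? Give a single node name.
Answer: B

Derivation:
Scan adjacency: J appears as child of B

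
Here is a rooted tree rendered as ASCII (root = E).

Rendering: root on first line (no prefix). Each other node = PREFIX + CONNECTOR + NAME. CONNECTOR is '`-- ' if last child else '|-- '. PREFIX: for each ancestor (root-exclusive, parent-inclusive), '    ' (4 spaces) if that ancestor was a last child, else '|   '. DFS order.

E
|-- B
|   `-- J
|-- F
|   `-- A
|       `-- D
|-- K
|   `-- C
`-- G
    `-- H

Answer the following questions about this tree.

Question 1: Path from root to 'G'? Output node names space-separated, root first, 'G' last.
Walk down from root: E -> G

Answer: E G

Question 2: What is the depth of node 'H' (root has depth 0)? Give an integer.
Answer: 2

Derivation:
Path from root to H: E -> G -> H
Depth = number of edges = 2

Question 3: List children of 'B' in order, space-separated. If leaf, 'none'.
Answer: J

Derivation:
Node B's children (from adjacency): J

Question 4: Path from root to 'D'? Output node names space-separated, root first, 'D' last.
Walk down from root: E -> F -> A -> D

Answer: E F A D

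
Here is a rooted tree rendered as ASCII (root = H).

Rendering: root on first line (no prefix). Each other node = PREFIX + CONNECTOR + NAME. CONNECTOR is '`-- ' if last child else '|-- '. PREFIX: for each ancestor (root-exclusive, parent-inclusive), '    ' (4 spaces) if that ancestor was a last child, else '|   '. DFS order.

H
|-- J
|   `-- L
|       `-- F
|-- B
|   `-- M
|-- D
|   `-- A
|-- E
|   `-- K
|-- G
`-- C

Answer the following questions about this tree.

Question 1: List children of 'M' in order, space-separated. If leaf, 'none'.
Node M's children (from adjacency): (leaf)

Answer: none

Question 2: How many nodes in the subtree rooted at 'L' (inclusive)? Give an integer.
Subtree rooted at L contains: F, L
Count = 2

Answer: 2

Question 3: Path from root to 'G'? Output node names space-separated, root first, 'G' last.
Answer: H G

Derivation:
Walk down from root: H -> G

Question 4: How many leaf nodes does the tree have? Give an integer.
Answer: 6

Derivation:
Leaves (nodes with no children): A, C, F, G, K, M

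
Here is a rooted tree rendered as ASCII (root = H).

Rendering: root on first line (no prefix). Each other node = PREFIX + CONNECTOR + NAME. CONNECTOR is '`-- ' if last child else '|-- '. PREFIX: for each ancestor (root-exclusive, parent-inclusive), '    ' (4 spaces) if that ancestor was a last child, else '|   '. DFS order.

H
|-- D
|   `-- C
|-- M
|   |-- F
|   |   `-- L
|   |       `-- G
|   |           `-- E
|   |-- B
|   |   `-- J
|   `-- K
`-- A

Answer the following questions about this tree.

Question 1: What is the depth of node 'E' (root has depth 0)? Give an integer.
Answer: 5

Derivation:
Path from root to E: H -> M -> F -> L -> G -> E
Depth = number of edges = 5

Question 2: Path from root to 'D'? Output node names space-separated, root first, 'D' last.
Answer: H D

Derivation:
Walk down from root: H -> D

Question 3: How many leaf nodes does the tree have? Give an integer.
Answer: 5

Derivation:
Leaves (nodes with no children): A, C, E, J, K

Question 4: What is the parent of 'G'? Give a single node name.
Answer: L

Derivation:
Scan adjacency: G appears as child of L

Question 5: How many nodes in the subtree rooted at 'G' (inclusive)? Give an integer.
Subtree rooted at G contains: E, G
Count = 2

Answer: 2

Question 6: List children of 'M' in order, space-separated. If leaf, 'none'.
Node M's children (from adjacency): F, B, K

Answer: F B K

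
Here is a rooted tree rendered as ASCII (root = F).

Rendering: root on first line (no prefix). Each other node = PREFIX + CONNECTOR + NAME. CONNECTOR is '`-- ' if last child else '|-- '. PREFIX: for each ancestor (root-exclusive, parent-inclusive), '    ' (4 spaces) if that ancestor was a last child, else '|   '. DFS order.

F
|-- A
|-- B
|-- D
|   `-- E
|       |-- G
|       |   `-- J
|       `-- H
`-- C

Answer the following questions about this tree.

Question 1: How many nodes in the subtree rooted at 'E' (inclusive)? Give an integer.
Answer: 4

Derivation:
Subtree rooted at E contains: E, G, H, J
Count = 4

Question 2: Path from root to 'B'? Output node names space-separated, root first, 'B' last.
Answer: F B

Derivation:
Walk down from root: F -> B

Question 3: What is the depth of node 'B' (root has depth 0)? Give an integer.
Path from root to B: F -> B
Depth = number of edges = 1

Answer: 1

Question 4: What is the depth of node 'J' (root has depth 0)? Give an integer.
Path from root to J: F -> D -> E -> G -> J
Depth = number of edges = 4

Answer: 4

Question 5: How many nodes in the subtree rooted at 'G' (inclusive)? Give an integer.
Subtree rooted at G contains: G, J
Count = 2

Answer: 2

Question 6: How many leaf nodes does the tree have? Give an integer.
Leaves (nodes with no children): A, B, C, H, J

Answer: 5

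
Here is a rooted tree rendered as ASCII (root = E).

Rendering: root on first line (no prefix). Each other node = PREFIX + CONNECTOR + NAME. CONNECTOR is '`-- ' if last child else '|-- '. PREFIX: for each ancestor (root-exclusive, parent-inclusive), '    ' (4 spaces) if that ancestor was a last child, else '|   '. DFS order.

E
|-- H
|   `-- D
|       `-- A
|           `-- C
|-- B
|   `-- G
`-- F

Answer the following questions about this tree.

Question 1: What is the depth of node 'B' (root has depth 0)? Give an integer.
Answer: 1

Derivation:
Path from root to B: E -> B
Depth = number of edges = 1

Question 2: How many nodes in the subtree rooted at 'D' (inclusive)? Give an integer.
Answer: 3

Derivation:
Subtree rooted at D contains: A, C, D
Count = 3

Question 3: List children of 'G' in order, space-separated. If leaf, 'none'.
Answer: none

Derivation:
Node G's children (from adjacency): (leaf)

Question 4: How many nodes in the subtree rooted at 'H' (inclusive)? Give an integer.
Answer: 4

Derivation:
Subtree rooted at H contains: A, C, D, H
Count = 4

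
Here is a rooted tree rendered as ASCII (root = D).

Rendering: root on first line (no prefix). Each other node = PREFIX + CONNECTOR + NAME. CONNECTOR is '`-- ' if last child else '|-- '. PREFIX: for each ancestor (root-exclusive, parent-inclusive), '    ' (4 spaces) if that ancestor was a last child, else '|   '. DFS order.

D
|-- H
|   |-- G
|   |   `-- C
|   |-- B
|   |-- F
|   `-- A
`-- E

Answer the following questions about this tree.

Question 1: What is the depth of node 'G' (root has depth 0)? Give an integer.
Answer: 2

Derivation:
Path from root to G: D -> H -> G
Depth = number of edges = 2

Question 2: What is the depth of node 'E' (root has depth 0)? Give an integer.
Path from root to E: D -> E
Depth = number of edges = 1

Answer: 1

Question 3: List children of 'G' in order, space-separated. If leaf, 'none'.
Answer: C

Derivation:
Node G's children (from adjacency): C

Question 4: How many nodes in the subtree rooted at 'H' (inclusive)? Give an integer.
Answer: 6

Derivation:
Subtree rooted at H contains: A, B, C, F, G, H
Count = 6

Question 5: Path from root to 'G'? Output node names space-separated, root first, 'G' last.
Walk down from root: D -> H -> G

Answer: D H G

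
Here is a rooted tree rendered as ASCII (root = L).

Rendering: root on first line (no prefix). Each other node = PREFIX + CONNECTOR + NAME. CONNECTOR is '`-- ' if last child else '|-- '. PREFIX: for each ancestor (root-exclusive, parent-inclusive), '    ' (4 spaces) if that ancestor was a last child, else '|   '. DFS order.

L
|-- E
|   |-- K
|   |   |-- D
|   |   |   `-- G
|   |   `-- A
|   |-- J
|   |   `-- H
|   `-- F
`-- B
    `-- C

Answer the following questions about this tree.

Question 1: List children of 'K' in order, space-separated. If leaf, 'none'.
Node K's children (from adjacency): D, A

Answer: D A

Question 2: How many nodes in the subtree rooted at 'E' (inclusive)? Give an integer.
Answer: 8

Derivation:
Subtree rooted at E contains: A, D, E, F, G, H, J, K
Count = 8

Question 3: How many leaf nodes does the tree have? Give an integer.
Answer: 5

Derivation:
Leaves (nodes with no children): A, C, F, G, H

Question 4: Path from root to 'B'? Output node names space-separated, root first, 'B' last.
Answer: L B

Derivation:
Walk down from root: L -> B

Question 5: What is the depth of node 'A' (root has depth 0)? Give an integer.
Answer: 3

Derivation:
Path from root to A: L -> E -> K -> A
Depth = number of edges = 3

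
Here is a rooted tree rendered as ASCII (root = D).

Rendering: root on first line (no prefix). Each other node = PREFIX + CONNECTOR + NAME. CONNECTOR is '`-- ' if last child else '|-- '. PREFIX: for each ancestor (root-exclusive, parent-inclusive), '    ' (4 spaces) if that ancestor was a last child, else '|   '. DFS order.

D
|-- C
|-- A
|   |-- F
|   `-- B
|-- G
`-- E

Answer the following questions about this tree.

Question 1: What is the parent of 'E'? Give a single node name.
Scan adjacency: E appears as child of D

Answer: D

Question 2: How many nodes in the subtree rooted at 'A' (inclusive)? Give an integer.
Answer: 3

Derivation:
Subtree rooted at A contains: A, B, F
Count = 3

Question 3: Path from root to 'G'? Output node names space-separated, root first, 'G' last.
Walk down from root: D -> G

Answer: D G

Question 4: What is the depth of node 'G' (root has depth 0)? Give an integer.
Path from root to G: D -> G
Depth = number of edges = 1

Answer: 1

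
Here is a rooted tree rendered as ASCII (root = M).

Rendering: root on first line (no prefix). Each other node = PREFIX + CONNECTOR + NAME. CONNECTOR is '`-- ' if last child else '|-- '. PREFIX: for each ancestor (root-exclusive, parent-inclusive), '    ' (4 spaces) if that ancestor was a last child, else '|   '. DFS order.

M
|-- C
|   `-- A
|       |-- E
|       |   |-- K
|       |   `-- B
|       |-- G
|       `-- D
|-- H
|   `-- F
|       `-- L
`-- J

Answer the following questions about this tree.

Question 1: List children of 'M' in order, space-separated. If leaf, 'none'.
Answer: C H J

Derivation:
Node M's children (from adjacency): C, H, J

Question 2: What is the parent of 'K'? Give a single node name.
Scan adjacency: K appears as child of E

Answer: E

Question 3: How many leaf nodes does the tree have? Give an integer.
Answer: 6

Derivation:
Leaves (nodes with no children): B, D, G, J, K, L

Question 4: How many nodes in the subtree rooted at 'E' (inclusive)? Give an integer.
Answer: 3

Derivation:
Subtree rooted at E contains: B, E, K
Count = 3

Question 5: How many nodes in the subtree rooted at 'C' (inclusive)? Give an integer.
Subtree rooted at C contains: A, B, C, D, E, G, K
Count = 7

Answer: 7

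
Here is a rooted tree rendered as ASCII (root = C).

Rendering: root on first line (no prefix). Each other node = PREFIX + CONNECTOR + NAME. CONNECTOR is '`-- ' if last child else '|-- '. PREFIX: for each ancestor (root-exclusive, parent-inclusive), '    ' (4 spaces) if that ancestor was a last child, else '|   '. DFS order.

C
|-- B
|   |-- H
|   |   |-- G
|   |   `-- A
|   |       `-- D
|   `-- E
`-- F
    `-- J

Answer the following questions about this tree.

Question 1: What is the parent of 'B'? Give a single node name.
Scan adjacency: B appears as child of C

Answer: C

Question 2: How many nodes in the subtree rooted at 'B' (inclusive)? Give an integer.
Subtree rooted at B contains: A, B, D, E, G, H
Count = 6

Answer: 6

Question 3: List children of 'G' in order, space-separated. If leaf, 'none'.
Answer: none

Derivation:
Node G's children (from adjacency): (leaf)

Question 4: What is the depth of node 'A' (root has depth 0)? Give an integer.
Path from root to A: C -> B -> H -> A
Depth = number of edges = 3

Answer: 3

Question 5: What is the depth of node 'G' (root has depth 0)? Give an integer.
Answer: 3

Derivation:
Path from root to G: C -> B -> H -> G
Depth = number of edges = 3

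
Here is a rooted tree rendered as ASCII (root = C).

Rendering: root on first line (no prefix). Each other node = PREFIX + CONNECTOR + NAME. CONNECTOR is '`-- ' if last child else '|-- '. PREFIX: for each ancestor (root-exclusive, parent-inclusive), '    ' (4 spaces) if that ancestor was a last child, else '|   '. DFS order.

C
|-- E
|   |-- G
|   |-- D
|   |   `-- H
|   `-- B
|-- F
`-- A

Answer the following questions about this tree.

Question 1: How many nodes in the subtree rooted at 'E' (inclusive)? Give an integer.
Subtree rooted at E contains: B, D, E, G, H
Count = 5

Answer: 5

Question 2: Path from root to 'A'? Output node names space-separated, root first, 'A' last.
Answer: C A

Derivation:
Walk down from root: C -> A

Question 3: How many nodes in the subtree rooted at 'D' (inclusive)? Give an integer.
Subtree rooted at D contains: D, H
Count = 2

Answer: 2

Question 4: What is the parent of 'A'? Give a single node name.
Scan adjacency: A appears as child of C

Answer: C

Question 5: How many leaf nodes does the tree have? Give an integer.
Answer: 5

Derivation:
Leaves (nodes with no children): A, B, F, G, H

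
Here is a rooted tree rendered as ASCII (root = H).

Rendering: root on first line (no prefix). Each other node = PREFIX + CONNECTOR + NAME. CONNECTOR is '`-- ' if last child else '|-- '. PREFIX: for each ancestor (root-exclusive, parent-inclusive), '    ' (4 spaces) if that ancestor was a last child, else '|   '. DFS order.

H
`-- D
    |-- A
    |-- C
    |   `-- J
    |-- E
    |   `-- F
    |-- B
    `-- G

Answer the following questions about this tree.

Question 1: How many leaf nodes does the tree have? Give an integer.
Answer: 5

Derivation:
Leaves (nodes with no children): A, B, F, G, J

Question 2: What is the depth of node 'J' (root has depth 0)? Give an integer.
Answer: 3

Derivation:
Path from root to J: H -> D -> C -> J
Depth = number of edges = 3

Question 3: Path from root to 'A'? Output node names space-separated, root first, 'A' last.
Walk down from root: H -> D -> A

Answer: H D A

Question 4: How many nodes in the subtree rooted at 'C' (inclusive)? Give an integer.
Answer: 2

Derivation:
Subtree rooted at C contains: C, J
Count = 2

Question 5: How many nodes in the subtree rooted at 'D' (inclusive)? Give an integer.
Answer: 8

Derivation:
Subtree rooted at D contains: A, B, C, D, E, F, G, J
Count = 8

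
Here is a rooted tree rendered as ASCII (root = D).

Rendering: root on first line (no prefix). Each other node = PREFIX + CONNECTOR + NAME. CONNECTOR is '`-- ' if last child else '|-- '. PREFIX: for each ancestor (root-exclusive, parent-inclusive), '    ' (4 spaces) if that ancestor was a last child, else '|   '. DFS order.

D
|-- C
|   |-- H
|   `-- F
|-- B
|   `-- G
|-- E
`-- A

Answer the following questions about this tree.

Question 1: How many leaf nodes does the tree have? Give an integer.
Answer: 5

Derivation:
Leaves (nodes with no children): A, E, F, G, H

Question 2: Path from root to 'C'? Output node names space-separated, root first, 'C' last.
Walk down from root: D -> C

Answer: D C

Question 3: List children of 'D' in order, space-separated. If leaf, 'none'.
Answer: C B E A

Derivation:
Node D's children (from adjacency): C, B, E, A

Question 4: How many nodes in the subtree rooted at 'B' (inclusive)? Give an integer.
Subtree rooted at B contains: B, G
Count = 2

Answer: 2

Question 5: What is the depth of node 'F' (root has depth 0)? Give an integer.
Answer: 2

Derivation:
Path from root to F: D -> C -> F
Depth = number of edges = 2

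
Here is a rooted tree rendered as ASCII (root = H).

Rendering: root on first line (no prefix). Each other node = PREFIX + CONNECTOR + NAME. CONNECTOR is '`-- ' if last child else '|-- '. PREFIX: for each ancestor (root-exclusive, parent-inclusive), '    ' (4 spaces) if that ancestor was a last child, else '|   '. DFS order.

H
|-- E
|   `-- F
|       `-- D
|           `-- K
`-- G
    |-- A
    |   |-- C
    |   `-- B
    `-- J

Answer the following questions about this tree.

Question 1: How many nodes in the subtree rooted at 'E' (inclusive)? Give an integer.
Answer: 4

Derivation:
Subtree rooted at E contains: D, E, F, K
Count = 4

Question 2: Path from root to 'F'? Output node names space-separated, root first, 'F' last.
Walk down from root: H -> E -> F

Answer: H E F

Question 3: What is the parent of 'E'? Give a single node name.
Answer: H

Derivation:
Scan adjacency: E appears as child of H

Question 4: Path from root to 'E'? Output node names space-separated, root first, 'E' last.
Answer: H E

Derivation:
Walk down from root: H -> E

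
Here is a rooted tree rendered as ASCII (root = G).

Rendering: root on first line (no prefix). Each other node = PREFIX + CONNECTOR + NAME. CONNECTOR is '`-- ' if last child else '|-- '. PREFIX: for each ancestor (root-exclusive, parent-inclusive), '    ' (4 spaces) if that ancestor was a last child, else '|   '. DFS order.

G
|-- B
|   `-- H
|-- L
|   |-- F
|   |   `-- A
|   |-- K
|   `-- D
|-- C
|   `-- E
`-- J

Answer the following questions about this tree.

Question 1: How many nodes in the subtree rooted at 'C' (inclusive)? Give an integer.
Subtree rooted at C contains: C, E
Count = 2

Answer: 2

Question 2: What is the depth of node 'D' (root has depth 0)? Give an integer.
Answer: 2

Derivation:
Path from root to D: G -> L -> D
Depth = number of edges = 2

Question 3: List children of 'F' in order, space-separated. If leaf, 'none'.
Node F's children (from adjacency): A

Answer: A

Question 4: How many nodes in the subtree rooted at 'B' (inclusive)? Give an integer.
Answer: 2

Derivation:
Subtree rooted at B contains: B, H
Count = 2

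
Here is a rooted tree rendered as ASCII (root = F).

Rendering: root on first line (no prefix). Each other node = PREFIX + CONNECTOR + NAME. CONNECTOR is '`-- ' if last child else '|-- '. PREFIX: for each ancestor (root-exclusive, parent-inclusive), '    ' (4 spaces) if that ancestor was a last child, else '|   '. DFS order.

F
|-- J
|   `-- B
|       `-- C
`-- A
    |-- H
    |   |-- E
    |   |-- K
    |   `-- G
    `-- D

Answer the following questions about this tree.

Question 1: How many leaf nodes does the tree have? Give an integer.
Answer: 5

Derivation:
Leaves (nodes with no children): C, D, E, G, K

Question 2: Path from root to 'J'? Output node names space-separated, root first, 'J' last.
Answer: F J

Derivation:
Walk down from root: F -> J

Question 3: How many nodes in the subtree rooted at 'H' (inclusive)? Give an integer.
Answer: 4

Derivation:
Subtree rooted at H contains: E, G, H, K
Count = 4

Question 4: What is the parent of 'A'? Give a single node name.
Scan adjacency: A appears as child of F

Answer: F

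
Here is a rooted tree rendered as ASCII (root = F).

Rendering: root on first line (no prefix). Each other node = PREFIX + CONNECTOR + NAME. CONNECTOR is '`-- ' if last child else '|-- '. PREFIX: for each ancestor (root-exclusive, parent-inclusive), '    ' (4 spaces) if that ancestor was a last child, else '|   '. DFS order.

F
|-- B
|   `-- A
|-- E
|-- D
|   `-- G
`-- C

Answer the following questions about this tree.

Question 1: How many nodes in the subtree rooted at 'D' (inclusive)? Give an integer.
Answer: 2

Derivation:
Subtree rooted at D contains: D, G
Count = 2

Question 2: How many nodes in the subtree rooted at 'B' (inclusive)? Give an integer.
Subtree rooted at B contains: A, B
Count = 2

Answer: 2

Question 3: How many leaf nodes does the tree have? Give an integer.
Leaves (nodes with no children): A, C, E, G

Answer: 4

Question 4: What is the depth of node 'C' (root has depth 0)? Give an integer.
Answer: 1

Derivation:
Path from root to C: F -> C
Depth = number of edges = 1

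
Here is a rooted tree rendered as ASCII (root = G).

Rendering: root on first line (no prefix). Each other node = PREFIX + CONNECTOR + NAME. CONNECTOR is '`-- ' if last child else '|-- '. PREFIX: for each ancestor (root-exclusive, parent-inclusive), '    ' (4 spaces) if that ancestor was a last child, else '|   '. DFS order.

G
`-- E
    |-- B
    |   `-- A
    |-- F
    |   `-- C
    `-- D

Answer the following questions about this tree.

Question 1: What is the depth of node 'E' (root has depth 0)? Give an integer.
Answer: 1

Derivation:
Path from root to E: G -> E
Depth = number of edges = 1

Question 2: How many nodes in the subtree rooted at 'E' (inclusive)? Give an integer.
Subtree rooted at E contains: A, B, C, D, E, F
Count = 6

Answer: 6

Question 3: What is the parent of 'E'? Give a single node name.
Scan adjacency: E appears as child of G

Answer: G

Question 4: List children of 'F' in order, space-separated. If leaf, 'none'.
Node F's children (from adjacency): C

Answer: C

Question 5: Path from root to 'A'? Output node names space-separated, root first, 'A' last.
Answer: G E B A

Derivation:
Walk down from root: G -> E -> B -> A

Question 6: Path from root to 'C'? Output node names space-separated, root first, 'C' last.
Answer: G E F C

Derivation:
Walk down from root: G -> E -> F -> C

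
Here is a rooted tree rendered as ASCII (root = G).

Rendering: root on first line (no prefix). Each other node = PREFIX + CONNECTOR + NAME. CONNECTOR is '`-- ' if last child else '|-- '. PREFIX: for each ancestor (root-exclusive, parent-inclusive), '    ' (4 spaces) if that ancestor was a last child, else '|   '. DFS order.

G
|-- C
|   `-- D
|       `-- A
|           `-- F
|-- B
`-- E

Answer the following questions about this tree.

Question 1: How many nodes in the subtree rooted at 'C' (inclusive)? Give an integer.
Subtree rooted at C contains: A, C, D, F
Count = 4

Answer: 4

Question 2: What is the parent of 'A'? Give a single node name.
Scan adjacency: A appears as child of D

Answer: D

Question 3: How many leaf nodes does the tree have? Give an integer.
Leaves (nodes with no children): B, E, F

Answer: 3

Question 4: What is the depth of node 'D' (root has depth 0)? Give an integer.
Answer: 2

Derivation:
Path from root to D: G -> C -> D
Depth = number of edges = 2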